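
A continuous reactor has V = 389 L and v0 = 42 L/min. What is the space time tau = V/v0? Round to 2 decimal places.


tau = V / v0
tau = 389 / 42
tau = 9.26 min


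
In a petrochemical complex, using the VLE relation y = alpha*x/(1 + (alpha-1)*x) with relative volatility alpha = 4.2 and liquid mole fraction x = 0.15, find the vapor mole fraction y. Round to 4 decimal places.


y = alpha*x / (1 + (alpha-1)*x)
y = 4.2*0.15 / (1 + (4.2-1)*0.15)
y = 0.63 / (1 + 0.48)
y = 0.63 / 1.48
y = 0.4257


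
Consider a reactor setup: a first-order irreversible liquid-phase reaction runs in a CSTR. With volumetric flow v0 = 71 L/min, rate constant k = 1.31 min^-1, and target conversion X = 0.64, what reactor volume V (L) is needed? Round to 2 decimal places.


V = v0 * X / (k * (1 - X))
V = 71 * 0.64 / (1.31 * (1 - 0.64))
V = 45.44 / (1.31 * 0.36)
V = 45.44 / 0.4716
V = 96.35 L


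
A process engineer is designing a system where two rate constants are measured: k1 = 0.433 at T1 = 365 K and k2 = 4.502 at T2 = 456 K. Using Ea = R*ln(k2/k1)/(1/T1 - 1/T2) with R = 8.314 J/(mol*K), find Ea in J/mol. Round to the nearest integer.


Ea = R * ln(k2/k1) / (1/T1 - 1/T2)
ln(k2/k1) = ln(4.502/0.433) = 2.3415393
1/T1 - 1/T2 = 1/365 - 1/456 = 0.000546743571
Ea = 8.314 * 2.3415393 / 0.000546743571
Ea = 35606 J/mol


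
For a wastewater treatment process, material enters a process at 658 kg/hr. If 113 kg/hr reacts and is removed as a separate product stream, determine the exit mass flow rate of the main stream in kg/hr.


Steady-state mass balance on the main outlet: F_out = F_in - F_removed
F_out = 658 - 113
F_out = 545 kg/hr


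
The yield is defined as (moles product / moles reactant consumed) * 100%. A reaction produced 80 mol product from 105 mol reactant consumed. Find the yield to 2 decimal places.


Yield = (moles product / moles consumed) * 100%
Yield = (80 / 105) * 100
Yield = 0.7619 * 100
Yield = 76.19%


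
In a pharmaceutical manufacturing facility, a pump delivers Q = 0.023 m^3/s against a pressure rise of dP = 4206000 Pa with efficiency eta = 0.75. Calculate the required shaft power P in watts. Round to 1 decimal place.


P = Q * dP / eta
P = 0.023 * 4206000 / 0.75
P = 96738.0 / 0.75
P = 128984.0 W


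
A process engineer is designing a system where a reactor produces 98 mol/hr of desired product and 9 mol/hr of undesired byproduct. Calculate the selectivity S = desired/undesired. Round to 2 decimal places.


S = desired product rate / undesired product rate
S = 98 / 9
S = 10.89


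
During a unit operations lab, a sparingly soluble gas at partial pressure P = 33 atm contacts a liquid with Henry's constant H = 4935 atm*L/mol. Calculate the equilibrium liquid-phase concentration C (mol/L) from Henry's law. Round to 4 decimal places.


C = P / H
C = 33 / 4935
C = 0.0067 mol/L


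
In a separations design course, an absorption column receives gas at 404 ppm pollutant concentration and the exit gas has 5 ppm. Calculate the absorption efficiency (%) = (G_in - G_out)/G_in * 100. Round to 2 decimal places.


Efficiency = (G_in - G_out) / G_in * 100%
Efficiency = (404 - 5) / 404 * 100
Efficiency = 399 / 404 * 100
Efficiency = 98.76%


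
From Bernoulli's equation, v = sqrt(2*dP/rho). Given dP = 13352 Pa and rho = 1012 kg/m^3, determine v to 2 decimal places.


v = sqrt(2*dP/rho)
v = sqrt(2*13352/1012)
v = sqrt(26.387352)
v = 5.14 m/s


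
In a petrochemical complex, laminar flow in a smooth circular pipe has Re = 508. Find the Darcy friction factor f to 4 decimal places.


f = 64 / Re
f = 64 / 508
f = 0.1260


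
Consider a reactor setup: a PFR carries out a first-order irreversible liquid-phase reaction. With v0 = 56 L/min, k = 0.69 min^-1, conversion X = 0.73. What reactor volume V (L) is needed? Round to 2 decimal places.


V = (v0/k) * ln(1/(1-X))
V = (56/0.69) * ln(1/(1-0.73))
V = 81.15942 * ln(3.703704)
V = 81.15942 * 1.309333
V = 106.26 L


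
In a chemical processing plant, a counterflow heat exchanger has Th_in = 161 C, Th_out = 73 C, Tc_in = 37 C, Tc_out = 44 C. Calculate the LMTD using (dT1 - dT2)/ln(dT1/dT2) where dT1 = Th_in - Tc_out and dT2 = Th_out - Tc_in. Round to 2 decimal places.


dT1 = Th_in - Tc_out = 161 - 44 = 117
dT2 = Th_out - Tc_in = 73 - 37 = 36
LMTD = (dT1 - dT2) / ln(dT1/dT2)
LMTD = (117 - 36) / ln(117/36)
LMTD = 68.72 K


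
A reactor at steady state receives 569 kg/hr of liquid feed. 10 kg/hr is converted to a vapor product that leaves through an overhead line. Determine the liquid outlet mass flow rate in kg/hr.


Steady-state mass balance on the main outlet: F_out = F_in - F_removed
F_out = 569 - 10
F_out = 559 kg/hr


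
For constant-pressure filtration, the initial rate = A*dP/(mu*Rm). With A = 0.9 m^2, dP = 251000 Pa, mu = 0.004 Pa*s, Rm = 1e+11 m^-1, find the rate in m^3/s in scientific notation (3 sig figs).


rate = A * dP / (mu * Rm)
rate = 0.9 * 251000 / (0.004 * 1e+11)
rate = 225900.0 / 4.000e+08
rate = 5.65e-04 m^3/s


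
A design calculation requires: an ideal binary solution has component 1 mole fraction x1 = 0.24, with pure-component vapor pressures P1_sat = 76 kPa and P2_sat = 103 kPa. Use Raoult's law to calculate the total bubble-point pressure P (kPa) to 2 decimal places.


P = x1*P1_sat + x2*P2_sat
x2 = 1 - x1 = 1 - 0.24 = 0.76
P = 0.24*76 + 0.76*103
P = 18.24 + 78.28
P = 96.52 kPa


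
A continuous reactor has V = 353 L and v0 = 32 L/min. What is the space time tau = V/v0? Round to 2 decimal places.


tau = V / v0
tau = 353 / 32
tau = 11.03 min


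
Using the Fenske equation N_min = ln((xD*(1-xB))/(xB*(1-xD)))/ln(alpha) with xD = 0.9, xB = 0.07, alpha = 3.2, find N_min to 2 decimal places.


N_min = ln((xD*(1-xB))/(xB*(1-xD))) / ln(alpha)
Numerator inside ln: 0.837 / 0.007 = 119.571429
ln(119.571429) = 4.783914
ln(alpha) = ln(3.2) = 1.163151
N_min = 4.783914 / 1.163151 = 4.11


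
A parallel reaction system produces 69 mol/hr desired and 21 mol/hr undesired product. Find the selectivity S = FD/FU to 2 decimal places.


S = desired product rate / undesired product rate
S = 69 / 21
S = 3.29


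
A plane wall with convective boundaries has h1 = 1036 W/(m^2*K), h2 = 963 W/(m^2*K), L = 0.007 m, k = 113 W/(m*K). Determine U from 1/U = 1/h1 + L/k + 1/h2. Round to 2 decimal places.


1/U = 1/h1 + L/k + 1/h2
1/U = 1/1036 + 0.007/113 + 1/963
1/U = 0.000965251 + 6.19469e-05 + 0.0010384216
1/U = 0.0020656195
U = 484.12 W/(m^2*K)


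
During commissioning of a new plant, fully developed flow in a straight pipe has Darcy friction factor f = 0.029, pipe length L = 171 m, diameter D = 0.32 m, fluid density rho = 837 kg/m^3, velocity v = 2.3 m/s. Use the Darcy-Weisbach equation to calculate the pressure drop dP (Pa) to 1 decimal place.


dP = f * (L/D) * (rho*v^2/2)
dP = 0.029 * (171/0.32) * (837*2.3^2/2)
L/D = 534.375
rho*v^2/2 = 837*5.29/2 = 2213.865
dP = 0.029 * 534.375 * 2213.865
dP = 34308.0 Pa


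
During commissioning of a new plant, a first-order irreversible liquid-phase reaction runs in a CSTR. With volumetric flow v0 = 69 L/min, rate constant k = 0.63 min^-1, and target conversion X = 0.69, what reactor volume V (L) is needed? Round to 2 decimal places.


V = v0 * X / (k * (1 - X))
V = 69 * 0.69 / (0.63 * (1 - 0.69))
V = 47.61 / (0.63 * 0.31)
V = 47.61 / 0.1953
V = 243.78 L


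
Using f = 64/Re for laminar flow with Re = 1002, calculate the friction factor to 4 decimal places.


f = 64 / Re
f = 64 / 1002
f = 0.0639


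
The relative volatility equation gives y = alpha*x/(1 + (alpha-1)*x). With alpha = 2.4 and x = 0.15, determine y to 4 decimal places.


y = alpha*x / (1 + (alpha-1)*x)
y = 2.4*0.15 / (1 + (2.4-1)*0.15)
y = 0.36 / (1 + 0.21)
y = 0.36 / 1.21
y = 0.2975


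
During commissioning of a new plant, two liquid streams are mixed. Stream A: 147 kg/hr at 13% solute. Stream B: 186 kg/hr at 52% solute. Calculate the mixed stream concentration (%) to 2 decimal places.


Mass balance on solute: F1*x1 + F2*x2 = F3*x3
F3 = F1 + F2 = 147 + 186 = 333 kg/hr
x3 = (F1*x1 + F2*x2)/F3
x3 = (147*0.13 + 186*0.52) / 333
x3 = 34.78%


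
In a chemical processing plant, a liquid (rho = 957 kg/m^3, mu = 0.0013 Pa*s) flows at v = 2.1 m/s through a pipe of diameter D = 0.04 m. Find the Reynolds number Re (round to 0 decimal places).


Re = rho * v * D / mu
Re = 957 * 2.1 * 0.04 / 0.0013
Re = 80.388 / 0.0013
Re = 61837


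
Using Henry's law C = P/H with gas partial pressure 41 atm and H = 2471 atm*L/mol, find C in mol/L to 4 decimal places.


C = P / H
C = 41 / 2471
C = 0.0166 mol/L


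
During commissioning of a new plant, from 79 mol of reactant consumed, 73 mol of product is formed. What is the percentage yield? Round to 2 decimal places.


Yield = (moles product / moles consumed) * 100%
Yield = (73 / 79) * 100
Yield = 0.9241 * 100
Yield = 92.41%


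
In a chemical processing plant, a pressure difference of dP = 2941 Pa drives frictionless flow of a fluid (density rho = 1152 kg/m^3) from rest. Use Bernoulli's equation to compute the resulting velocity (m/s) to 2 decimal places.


v = sqrt(2*dP/rho)
v = sqrt(2*2941/1152)
v = sqrt(5.105903)
v = 2.26 m/s


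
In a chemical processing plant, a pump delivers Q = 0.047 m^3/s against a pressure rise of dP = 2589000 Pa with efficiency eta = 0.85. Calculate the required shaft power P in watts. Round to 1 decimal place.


P = Q * dP / eta
P = 0.047 * 2589000 / 0.85
P = 121683.0 / 0.85
P = 143156.5 W


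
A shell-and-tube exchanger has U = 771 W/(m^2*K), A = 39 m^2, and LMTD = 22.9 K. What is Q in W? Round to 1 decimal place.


Q = U * A * LMTD
Q = 771 * 39 * 22.9
Q = 688580.1 W


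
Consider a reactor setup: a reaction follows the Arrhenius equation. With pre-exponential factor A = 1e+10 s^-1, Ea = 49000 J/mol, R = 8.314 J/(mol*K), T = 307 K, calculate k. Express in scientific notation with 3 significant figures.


k = A * exp(-Ea/(R*T))
k = 1e+10 * exp(-49000 / (8.314 * 307))
k = 1e+10 * exp(-19.197633)
k = 4.60e+01


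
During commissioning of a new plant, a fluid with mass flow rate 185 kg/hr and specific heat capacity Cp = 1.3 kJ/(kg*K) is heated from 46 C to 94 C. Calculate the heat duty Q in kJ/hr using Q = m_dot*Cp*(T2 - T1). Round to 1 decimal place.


Q = m_dot * Cp * (T2 - T1)
Q = 185 * 1.3 * (94 - 46)
Q = 185 * 1.3 * 48
Q = 11544.0 kJ/hr


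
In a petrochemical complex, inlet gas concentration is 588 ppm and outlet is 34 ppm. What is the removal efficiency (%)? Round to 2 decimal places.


Efficiency = (G_in - G_out) / G_in * 100%
Efficiency = (588 - 34) / 588 * 100
Efficiency = 554 / 588 * 100
Efficiency = 94.22%


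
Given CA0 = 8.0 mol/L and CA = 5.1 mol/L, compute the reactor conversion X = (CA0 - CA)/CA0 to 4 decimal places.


X = (CA0 - CA) / CA0
X = (8.0 - 5.1) / 8.0
X = 2.9 / 8.0
X = 0.3625


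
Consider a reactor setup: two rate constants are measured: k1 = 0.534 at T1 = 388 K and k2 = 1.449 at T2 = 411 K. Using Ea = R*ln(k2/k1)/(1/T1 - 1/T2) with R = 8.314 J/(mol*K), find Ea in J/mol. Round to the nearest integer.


Ea = R * ln(k2/k1) / (1/T1 - 1/T2)
ln(k2/k1) = ln(1.449/0.534) = 0.9982331
1/T1 - 1/T2 = 1/388 - 1/411 = 0.000144229563
Ea = 8.314 * 0.9982331 / 0.000144229563
Ea = 57542 J/mol


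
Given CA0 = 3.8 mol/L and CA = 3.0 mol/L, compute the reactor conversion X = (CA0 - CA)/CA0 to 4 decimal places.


X = (CA0 - CA) / CA0
X = (3.8 - 3.0) / 3.8
X = 0.8 / 3.8
X = 0.2105


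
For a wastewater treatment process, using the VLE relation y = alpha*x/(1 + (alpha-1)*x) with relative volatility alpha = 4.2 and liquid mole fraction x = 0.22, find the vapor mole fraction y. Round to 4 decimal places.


y = alpha*x / (1 + (alpha-1)*x)
y = 4.2*0.22 / (1 + (4.2-1)*0.22)
y = 0.924 / (1 + 0.704)
y = 0.924 / 1.704
y = 0.5423


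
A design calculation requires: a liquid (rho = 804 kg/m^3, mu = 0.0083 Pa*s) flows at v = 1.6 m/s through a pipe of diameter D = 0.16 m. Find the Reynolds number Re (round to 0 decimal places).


Re = rho * v * D / mu
Re = 804 * 1.6 * 0.16 / 0.0083
Re = 205.824 / 0.0083
Re = 24798


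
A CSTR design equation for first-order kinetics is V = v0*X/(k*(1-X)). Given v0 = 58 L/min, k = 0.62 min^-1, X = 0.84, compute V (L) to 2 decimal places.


V = v0 * X / (k * (1 - X))
V = 58 * 0.84 / (0.62 * (1 - 0.84))
V = 48.72 / (0.62 * 0.16)
V = 48.72 / 0.0992
V = 491.13 L


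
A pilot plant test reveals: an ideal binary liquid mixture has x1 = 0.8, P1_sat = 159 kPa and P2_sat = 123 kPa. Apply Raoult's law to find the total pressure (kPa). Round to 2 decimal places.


P = x1*P1_sat + x2*P2_sat
x2 = 1 - x1 = 1 - 0.8 = 0.2
P = 0.8*159 + 0.2*123
P = 127.2 + 24.6
P = 151.80 kPa


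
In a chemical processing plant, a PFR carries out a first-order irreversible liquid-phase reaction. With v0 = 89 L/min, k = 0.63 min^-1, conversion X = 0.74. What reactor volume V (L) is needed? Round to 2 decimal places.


V = (v0/k) * ln(1/(1-X))
V = (89/0.63) * ln(1/(1-0.74))
V = 141.269841 * ln(3.846154)
V = 141.269841 * 1.347074
V = 190.30 L


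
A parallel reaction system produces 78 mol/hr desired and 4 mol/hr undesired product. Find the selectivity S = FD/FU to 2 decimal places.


S = desired product rate / undesired product rate
S = 78 / 4
S = 19.50


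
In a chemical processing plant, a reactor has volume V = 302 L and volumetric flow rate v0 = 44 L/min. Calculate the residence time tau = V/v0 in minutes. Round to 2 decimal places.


tau = V / v0
tau = 302 / 44
tau = 6.86 min


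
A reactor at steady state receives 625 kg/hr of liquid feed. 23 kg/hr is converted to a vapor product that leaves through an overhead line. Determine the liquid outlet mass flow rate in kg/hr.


Steady-state mass balance on the main outlet: F_out = F_in - F_removed
F_out = 625 - 23
F_out = 602 kg/hr


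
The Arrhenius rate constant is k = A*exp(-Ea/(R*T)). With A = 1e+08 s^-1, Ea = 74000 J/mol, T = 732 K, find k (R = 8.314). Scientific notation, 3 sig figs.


k = A * exp(-Ea/(R*T))
k = 1e+08 * exp(-74000 / (8.314 * 732))
k = 1e+08 * exp(-12.159357)
k = 5.24e+02


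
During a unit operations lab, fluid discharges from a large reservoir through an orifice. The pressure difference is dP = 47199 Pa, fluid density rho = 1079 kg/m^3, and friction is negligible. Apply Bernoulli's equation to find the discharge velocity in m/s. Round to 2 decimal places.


v = sqrt(2*dP/rho)
v = sqrt(2*47199/1079)
v = sqrt(87.486562)
v = 9.35 m/s


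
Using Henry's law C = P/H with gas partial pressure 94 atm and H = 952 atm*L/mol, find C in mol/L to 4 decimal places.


C = P / H
C = 94 / 952
C = 0.0987 mol/L


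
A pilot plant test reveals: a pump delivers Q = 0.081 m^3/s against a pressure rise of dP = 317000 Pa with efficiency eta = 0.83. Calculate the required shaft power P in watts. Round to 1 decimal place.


P = Q * dP / eta
P = 0.081 * 317000 / 0.83
P = 25677.0 / 0.83
P = 30936.1 W


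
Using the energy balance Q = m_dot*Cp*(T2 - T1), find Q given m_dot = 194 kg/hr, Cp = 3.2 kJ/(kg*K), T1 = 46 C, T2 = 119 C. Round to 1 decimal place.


Q = m_dot * Cp * (T2 - T1)
Q = 194 * 3.2 * (119 - 46)
Q = 194 * 3.2 * 73
Q = 45318.4 kJ/hr


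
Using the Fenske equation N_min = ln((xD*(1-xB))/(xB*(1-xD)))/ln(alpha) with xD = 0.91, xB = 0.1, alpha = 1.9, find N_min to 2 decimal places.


N_min = ln((xD*(1-xB))/(xB*(1-xD))) / ln(alpha)
Numerator inside ln: 0.819 / 0.009 = 91.0
ln(91.0) = 4.51086
ln(alpha) = ln(1.9) = 0.641854
N_min = 4.51086 / 0.641854 = 7.03


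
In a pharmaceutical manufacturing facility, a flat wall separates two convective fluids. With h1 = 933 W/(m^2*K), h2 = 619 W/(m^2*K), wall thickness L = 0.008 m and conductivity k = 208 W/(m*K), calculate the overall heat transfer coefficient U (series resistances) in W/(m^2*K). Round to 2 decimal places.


1/U = 1/h1 + L/k + 1/h2
1/U = 1/933 + 0.008/208 + 1/619
1/U = 0.0010718114 + 3.84615e-05 + 0.0016155089
1/U = 0.0027257818
U = 366.87 W/(m^2*K)


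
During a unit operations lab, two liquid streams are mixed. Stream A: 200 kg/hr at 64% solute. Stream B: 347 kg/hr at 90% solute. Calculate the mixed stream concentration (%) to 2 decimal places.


Mass balance on solute: F1*x1 + F2*x2 = F3*x3
F3 = F1 + F2 = 200 + 347 = 547 kg/hr
x3 = (F1*x1 + F2*x2)/F3
x3 = (200*0.64 + 347*0.9) / 547
x3 = 80.49%


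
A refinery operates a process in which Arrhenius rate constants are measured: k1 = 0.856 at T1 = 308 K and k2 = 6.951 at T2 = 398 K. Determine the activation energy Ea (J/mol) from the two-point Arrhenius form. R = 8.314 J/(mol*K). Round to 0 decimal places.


Ea = R * ln(k2/k1) / (1/T1 - 1/T2)
ln(k2/k1) = ln(6.951/0.856) = 2.0943704
1/T1 - 1/T2 = 1/308 - 1/398 = 0.000734190433
Ea = 8.314 * 2.0943704 / 0.000734190433
Ea = 23717 J/mol


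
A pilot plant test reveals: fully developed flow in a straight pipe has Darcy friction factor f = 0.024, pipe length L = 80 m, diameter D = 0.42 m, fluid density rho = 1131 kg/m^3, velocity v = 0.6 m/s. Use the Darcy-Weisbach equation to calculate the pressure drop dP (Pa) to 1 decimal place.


dP = f * (L/D) * (rho*v^2/2)
dP = 0.024 * (80/0.42) * (1131*0.6^2/2)
L/D = 190.47619048
rho*v^2/2 = 1131*0.36/2 = 203.58
dP = 0.024 * 190.47619048 * 203.58
dP = 930.7 Pa


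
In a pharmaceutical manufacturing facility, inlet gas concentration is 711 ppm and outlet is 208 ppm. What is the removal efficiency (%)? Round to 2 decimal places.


Efficiency = (G_in - G_out) / G_in * 100%
Efficiency = (711 - 208) / 711 * 100
Efficiency = 503 / 711 * 100
Efficiency = 70.75%


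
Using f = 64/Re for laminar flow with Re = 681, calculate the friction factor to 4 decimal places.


f = 64 / Re
f = 64 / 681
f = 0.0940


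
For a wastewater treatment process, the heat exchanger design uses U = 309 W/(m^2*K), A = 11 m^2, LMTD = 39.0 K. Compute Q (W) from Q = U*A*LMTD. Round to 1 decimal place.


Q = U * A * LMTD
Q = 309 * 11 * 39.0
Q = 132561.0 W


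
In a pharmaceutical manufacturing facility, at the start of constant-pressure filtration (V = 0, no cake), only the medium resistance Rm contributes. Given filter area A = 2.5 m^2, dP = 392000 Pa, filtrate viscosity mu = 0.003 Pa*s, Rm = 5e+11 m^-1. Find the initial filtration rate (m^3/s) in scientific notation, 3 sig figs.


rate = A * dP / (mu * Rm)
rate = 2.5 * 392000 / (0.003 * 5e+11)
rate = 980000.0 / 1.500e+09
rate = 6.53e-04 m^3/s


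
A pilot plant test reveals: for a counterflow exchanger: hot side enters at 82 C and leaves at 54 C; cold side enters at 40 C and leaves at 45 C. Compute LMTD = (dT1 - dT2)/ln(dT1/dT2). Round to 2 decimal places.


dT1 = Th_in - Tc_out = 82 - 45 = 37
dT2 = Th_out - Tc_in = 54 - 40 = 14
LMTD = (dT1 - dT2) / ln(dT1/dT2)
LMTD = (37 - 14) / ln(37/14)
LMTD = 23.67 K


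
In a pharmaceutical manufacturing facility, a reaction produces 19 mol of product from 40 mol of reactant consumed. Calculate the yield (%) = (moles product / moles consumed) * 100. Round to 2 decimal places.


Yield = (moles product / moles consumed) * 100%
Yield = (19 / 40) * 100
Yield = 0.475 * 100
Yield = 47.50%


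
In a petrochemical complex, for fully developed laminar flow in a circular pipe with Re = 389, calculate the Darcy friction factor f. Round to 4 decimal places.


f = 64 / Re
f = 64 / 389
f = 0.1645


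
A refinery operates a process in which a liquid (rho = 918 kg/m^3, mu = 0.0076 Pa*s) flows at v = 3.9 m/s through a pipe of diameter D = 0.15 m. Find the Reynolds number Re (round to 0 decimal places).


Re = rho * v * D / mu
Re = 918 * 3.9 * 0.15 / 0.0076
Re = 537.03 / 0.0076
Re = 70662


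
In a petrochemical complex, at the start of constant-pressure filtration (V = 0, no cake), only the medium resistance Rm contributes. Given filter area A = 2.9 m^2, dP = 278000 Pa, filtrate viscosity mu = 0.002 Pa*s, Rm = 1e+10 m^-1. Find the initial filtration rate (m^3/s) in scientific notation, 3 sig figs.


rate = A * dP / (mu * Rm)
rate = 2.9 * 278000 / (0.002 * 1e+10)
rate = 806200.0 / 2.000e+07
rate = 4.03e-02 m^3/s


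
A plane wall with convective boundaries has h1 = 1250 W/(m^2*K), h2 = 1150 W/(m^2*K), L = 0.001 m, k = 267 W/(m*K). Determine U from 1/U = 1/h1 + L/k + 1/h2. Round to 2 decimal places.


1/U = 1/h1 + L/k + 1/h2
1/U = 1/1250 + 0.001/267 + 1/1150
1/U = 0.0008 + 3.7453e-06 + 0.0008695652
1/U = 0.0016733105
U = 597.62 W/(m^2*K)


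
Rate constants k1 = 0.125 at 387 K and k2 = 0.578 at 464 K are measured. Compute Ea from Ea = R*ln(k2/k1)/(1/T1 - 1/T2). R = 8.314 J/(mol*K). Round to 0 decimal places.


Ea = R * ln(k2/k1) / (1/T1 - 1/T2)
ln(k2/k1) = ln(0.578/0.125) = 1.5312601
1/T1 - 1/T2 = 1/387 - 1/464 = 0.000428806914
Ea = 8.314 * 1.5312601 / 0.000428806914
Ea = 29689 J/mol


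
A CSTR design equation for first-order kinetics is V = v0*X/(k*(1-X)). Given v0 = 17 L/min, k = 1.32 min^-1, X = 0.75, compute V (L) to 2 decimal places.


V = v0 * X / (k * (1 - X))
V = 17 * 0.75 / (1.32 * (1 - 0.75))
V = 12.75 / (1.32 * 0.25)
V = 12.75 / 0.33
V = 38.64 L


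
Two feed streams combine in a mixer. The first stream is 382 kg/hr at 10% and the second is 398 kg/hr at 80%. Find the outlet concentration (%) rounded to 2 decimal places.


Mass balance on solute: F1*x1 + F2*x2 = F3*x3
F3 = F1 + F2 = 382 + 398 = 780 kg/hr
x3 = (F1*x1 + F2*x2)/F3
x3 = (382*0.1 + 398*0.8) / 780
x3 = 45.72%


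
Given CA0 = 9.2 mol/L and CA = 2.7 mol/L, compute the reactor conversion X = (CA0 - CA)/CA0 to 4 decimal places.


X = (CA0 - CA) / CA0
X = (9.2 - 2.7) / 9.2
X = 6.5 / 9.2
X = 0.7065


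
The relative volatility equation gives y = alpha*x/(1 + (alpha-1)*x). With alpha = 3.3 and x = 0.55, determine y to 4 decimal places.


y = alpha*x / (1 + (alpha-1)*x)
y = 3.3*0.55 / (1 + (3.3-1)*0.55)
y = 1.815 / (1 + 1.265)
y = 1.815 / 2.265
y = 0.8013


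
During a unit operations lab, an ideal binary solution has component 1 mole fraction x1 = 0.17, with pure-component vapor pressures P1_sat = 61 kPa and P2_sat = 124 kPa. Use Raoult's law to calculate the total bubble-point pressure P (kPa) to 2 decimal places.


P = x1*P1_sat + x2*P2_sat
x2 = 1 - x1 = 1 - 0.17 = 0.83
P = 0.17*61 + 0.83*124
P = 10.37 + 102.92
P = 113.29 kPa


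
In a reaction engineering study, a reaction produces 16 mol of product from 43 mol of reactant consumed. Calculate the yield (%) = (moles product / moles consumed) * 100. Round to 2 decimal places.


Yield = (moles product / moles consumed) * 100%
Yield = (16 / 43) * 100
Yield = 0.3721 * 100
Yield = 37.21%


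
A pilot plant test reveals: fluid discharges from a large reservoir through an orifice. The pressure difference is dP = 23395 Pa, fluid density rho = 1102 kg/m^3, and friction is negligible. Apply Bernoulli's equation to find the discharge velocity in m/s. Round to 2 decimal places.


v = sqrt(2*dP/rho)
v = sqrt(2*23395/1102)
v = sqrt(42.459165)
v = 6.52 m/s


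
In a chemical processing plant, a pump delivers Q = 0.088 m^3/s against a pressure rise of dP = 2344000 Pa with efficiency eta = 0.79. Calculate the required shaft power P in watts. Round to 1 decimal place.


P = Q * dP / eta
P = 0.088 * 2344000 / 0.79
P = 206272.0 / 0.79
P = 261103.8 W


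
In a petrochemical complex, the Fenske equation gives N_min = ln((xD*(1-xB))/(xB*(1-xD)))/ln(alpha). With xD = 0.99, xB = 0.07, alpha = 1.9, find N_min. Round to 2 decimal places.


N_min = ln((xD*(1-xB))/(xB*(1-xD))) / ln(alpha)
Numerator inside ln: 0.9207 / 0.0007 = 1315.285714
ln(1315.285714) = 7.181809
ln(alpha) = ln(1.9) = 0.641854
N_min = 7.181809 / 0.641854 = 11.19


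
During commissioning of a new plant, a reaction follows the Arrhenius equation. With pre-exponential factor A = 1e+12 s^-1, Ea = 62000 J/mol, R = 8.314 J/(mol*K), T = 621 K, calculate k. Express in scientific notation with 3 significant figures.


k = A * exp(-Ea/(R*T))
k = 1e+12 * exp(-62000 / (8.314 * 621))
k = 1e+12 * exp(-12.008536)
k = 6.09e+06


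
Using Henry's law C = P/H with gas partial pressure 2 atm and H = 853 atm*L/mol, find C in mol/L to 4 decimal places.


C = P / H
C = 2 / 853
C = 0.0023 mol/L


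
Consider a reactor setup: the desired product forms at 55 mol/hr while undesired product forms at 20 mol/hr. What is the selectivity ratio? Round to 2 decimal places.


S = desired product rate / undesired product rate
S = 55 / 20
S = 2.75


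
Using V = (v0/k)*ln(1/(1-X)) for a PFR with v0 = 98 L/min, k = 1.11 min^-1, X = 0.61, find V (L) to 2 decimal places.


V = (v0/k) * ln(1/(1-X))
V = (98/1.11) * ln(1/(1-0.61))
V = 88.288288 * ln(2.564103)
V = 88.288288 * 0.941609
V = 83.13 L


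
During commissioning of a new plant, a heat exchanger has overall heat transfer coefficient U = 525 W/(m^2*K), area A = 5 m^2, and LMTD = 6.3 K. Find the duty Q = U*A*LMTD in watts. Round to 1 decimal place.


Q = U * A * LMTD
Q = 525 * 5 * 6.3
Q = 16537.5 W


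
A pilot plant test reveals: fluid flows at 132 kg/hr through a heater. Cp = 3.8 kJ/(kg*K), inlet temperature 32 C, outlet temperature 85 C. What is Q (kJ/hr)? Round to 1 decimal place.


Q = m_dot * Cp * (T2 - T1)
Q = 132 * 3.8 * (85 - 32)
Q = 132 * 3.8 * 53
Q = 26584.8 kJ/hr


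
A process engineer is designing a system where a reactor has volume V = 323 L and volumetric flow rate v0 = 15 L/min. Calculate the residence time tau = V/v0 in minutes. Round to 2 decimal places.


tau = V / v0
tau = 323 / 15
tau = 21.53 min


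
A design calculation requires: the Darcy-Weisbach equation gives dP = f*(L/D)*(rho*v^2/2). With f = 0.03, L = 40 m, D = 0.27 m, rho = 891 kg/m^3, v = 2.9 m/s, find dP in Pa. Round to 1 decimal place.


dP = f * (L/D) * (rho*v^2/2)
dP = 0.03 * (40/0.27) * (891*2.9^2/2)
L/D = 148.14814815
rho*v^2/2 = 891*8.41/2 = 3746.655
dP = 0.03 * 148.14814815 * 3746.655
dP = 16651.8 Pa


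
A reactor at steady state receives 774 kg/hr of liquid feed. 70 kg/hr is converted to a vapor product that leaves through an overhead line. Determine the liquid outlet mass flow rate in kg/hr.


Steady-state mass balance on the main outlet: F_out = F_in - F_removed
F_out = 774 - 70
F_out = 704 kg/hr


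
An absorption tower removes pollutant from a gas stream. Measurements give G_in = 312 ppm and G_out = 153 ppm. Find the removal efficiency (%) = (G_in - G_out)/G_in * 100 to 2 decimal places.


Efficiency = (G_in - G_out) / G_in * 100%
Efficiency = (312 - 153) / 312 * 100
Efficiency = 159 / 312 * 100
Efficiency = 50.96%


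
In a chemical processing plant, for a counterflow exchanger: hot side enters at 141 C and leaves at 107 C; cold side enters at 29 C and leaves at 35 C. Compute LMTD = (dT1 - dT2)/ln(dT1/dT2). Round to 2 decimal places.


dT1 = Th_in - Tc_out = 141 - 35 = 106
dT2 = Th_out - Tc_in = 107 - 29 = 78
LMTD = (dT1 - dT2) / ln(dT1/dT2)
LMTD = (106 - 78) / ln(106/78)
LMTD = 91.29 K


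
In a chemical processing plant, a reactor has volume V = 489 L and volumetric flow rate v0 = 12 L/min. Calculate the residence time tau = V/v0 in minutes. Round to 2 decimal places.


tau = V / v0
tau = 489 / 12
tau = 40.75 min


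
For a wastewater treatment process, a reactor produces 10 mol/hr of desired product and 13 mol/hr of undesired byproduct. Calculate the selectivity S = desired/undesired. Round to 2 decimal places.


S = desired product rate / undesired product rate
S = 10 / 13
S = 0.77


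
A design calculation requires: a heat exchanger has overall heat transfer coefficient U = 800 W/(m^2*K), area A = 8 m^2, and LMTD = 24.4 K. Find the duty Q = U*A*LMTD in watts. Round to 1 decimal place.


Q = U * A * LMTD
Q = 800 * 8 * 24.4
Q = 156160.0 W


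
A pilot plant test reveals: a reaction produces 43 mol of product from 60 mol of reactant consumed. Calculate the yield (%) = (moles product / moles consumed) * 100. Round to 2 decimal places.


Yield = (moles product / moles consumed) * 100%
Yield = (43 / 60) * 100
Yield = 0.7167 * 100
Yield = 71.67%


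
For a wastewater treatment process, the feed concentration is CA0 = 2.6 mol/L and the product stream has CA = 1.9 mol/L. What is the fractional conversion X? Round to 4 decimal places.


X = (CA0 - CA) / CA0
X = (2.6 - 1.9) / 2.6
X = 0.7 / 2.6
X = 0.2692


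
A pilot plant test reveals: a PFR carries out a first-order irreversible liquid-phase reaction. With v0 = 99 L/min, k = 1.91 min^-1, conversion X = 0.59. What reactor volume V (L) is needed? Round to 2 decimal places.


V = (v0/k) * ln(1/(1-X))
V = (99/1.91) * ln(1/(1-0.59))
V = 51.832461 * ln(2.439024)
V = 51.832461 * 0.891598
V = 46.21 L


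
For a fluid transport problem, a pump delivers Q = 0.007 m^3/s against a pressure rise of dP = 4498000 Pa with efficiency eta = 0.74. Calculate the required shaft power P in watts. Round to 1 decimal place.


P = Q * dP / eta
P = 0.007 * 4498000 / 0.74
P = 31486.0 / 0.74
P = 42548.6 W


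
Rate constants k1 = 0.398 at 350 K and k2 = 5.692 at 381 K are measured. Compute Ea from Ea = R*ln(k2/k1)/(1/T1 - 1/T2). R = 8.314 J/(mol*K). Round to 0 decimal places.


Ea = R * ln(k2/k1) / (1/T1 - 1/T2)
ln(k2/k1) = ln(5.692/0.398) = 2.660365
1/T1 - 1/T2 = 1/350 - 1/381 = 0.000232470941
Ea = 8.314 * 2.660365 / 0.000232470941
Ea = 95144 J/mol


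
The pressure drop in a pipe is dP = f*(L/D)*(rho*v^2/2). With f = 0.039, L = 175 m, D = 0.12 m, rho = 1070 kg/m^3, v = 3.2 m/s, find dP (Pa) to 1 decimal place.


dP = f * (L/D) * (rho*v^2/2)
dP = 0.039 * (175/0.12) * (1070*3.2^2/2)
L/D = 1458.33333333
rho*v^2/2 = 1070*10.24/2 = 5478.4
dP = 0.039 * 1458.33333333 * 5478.4
dP = 311584.0 Pa


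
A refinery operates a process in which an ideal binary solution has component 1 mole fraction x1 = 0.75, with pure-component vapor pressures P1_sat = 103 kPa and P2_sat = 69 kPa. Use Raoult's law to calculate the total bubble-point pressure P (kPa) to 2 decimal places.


P = x1*P1_sat + x2*P2_sat
x2 = 1 - x1 = 1 - 0.75 = 0.25
P = 0.75*103 + 0.25*69
P = 77.25 + 17.25
P = 94.50 kPa


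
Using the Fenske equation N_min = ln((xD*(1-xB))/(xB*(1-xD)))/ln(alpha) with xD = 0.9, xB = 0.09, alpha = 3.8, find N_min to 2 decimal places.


N_min = ln((xD*(1-xB))/(xB*(1-xD))) / ln(alpha)
Numerator inside ln: 0.819 / 0.009 = 91.0
ln(91.0) = 4.51086
ln(alpha) = ln(3.8) = 1.335001
N_min = 4.51086 / 1.335001 = 3.38


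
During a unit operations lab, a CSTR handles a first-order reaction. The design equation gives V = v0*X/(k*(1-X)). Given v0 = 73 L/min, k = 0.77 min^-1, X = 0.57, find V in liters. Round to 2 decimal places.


V = v0 * X / (k * (1 - X))
V = 73 * 0.57 / (0.77 * (1 - 0.57))
V = 41.61 / (0.77 * 0.43)
V = 41.61 / 0.3311
V = 125.67 L


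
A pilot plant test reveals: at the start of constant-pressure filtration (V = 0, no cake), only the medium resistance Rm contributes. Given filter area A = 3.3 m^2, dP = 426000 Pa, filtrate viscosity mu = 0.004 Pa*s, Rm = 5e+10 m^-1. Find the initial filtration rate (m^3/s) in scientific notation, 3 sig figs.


rate = A * dP / (mu * Rm)
rate = 3.3 * 426000 / (0.004 * 5e+10)
rate = 1405800.0 / 2.000e+08
rate = 7.03e-03 m^3/s


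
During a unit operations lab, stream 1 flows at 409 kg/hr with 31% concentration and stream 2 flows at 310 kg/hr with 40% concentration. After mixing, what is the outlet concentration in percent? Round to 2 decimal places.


Mass balance on solute: F1*x1 + F2*x2 = F3*x3
F3 = F1 + F2 = 409 + 310 = 719 kg/hr
x3 = (F1*x1 + F2*x2)/F3
x3 = (409*0.31 + 310*0.4) / 719
x3 = 34.88%


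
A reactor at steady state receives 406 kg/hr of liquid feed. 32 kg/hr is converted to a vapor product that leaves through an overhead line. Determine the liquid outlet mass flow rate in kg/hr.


Steady-state mass balance on the main outlet: F_out = F_in - F_removed
F_out = 406 - 32
F_out = 374 kg/hr


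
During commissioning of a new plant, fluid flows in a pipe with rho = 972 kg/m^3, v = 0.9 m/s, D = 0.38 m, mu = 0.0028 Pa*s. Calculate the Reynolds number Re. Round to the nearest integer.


Re = rho * v * D / mu
Re = 972 * 0.9 * 0.38 / 0.0028
Re = 332.424 / 0.0028
Re = 118723


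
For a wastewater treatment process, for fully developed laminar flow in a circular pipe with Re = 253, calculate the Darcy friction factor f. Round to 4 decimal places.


f = 64 / Re
f = 64 / 253
f = 0.2530


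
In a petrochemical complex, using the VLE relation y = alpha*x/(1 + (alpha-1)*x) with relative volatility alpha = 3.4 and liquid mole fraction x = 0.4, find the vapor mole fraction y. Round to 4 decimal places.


y = alpha*x / (1 + (alpha-1)*x)
y = 3.4*0.4 / (1 + (3.4-1)*0.4)
y = 1.36 / (1 + 0.96)
y = 1.36 / 1.96
y = 0.6939


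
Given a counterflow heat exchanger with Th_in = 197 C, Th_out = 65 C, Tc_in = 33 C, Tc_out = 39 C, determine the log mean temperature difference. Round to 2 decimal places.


dT1 = Th_in - Tc_out = 197 - 39 = 158
dT2 = Th_out - Tc_in = 65 - 33 = 32
LMTD = (dT1 - dT2) / ln(dT1/dT2)
LMTD = (158 - 32) / ln(158/32)
LMTD = 78.90 K


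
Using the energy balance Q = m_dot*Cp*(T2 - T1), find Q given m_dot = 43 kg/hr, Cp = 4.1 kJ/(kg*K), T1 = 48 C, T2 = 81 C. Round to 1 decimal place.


Q = m_dot * Cp * (T2 - T1)
Q = 43 * 4.1 * (81 - 48)
Q = 43 * 4.1 * 33
Q = 5817.9 kJ/hr


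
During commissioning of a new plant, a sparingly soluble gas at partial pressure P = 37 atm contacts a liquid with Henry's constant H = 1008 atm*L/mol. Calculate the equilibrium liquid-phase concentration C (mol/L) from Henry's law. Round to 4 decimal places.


C = P / H
C = 37 / 1008
C = 0.0367 mol/L


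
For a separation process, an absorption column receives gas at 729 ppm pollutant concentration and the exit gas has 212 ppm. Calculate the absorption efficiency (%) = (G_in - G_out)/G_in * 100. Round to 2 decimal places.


Efficiency = (G_in - G_out) / G_in * 100%
Efficiency = (729 - 212) / 729 * 100
Efficiency = 517 / 729 * 100
Efficiency = 70.92%


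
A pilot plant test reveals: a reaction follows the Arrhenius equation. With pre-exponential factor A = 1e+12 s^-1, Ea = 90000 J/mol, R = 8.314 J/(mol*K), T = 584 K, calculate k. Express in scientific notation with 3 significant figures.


k = A * exp(-Ea/(R*T))
k = 1e+12 * exp(-90000 / (8.314 * 584))
k = 1e+12 * exp(-18.536155)
k = 8.91e+03


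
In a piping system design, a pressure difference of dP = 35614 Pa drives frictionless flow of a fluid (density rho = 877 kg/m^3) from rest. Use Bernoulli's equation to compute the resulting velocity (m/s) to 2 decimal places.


v = sqrt(2*dP/rho)
v = sqrt(2*35614/877)
v = sqrt(81.217788)
v = 9.01 m/s


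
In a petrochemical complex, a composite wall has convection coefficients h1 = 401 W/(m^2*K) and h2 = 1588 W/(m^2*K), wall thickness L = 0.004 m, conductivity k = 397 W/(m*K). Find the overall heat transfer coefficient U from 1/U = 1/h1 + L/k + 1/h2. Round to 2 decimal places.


1/U = 1/h1 + L/k + 1/h2
1/U = 1/401 + 0.004/397 + 1/1588
1/U = 0.0024937656 + 1.00756e-05 + 0.0006297229
1/U = 0.0031335641
U = 319.13 W/(m^2*K)


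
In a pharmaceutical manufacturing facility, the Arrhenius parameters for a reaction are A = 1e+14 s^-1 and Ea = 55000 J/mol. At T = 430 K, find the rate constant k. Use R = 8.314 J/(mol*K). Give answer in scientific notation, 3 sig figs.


k = A * exp(-Ea/(R*T))
k = 1e+14 * exp(-55000 / (8.314 * 430))
k = 1e+14 * exp(-15.384529)
k = 2.08e+07


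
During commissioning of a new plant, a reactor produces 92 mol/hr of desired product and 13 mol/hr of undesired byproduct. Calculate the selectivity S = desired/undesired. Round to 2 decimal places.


S = desired product rate / undesired product rate
S = 92 / 13
S = 7.08


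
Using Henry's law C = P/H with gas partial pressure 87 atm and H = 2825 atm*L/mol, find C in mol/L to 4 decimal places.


C = P / H
C = 87 / 2825
C = 0.0308 mol/L


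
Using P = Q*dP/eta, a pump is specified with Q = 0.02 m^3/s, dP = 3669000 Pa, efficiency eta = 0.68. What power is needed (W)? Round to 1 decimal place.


P = Q * dP / eta
P = 0.02 * 3669000 / 0.68
P = 73380.0 / 0.68
P = 107911.8 W


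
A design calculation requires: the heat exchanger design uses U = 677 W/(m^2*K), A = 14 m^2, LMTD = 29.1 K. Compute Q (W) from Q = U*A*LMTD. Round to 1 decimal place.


Q = U * A * LMTD
Q = 677 * 14 * 29.1
Q = 275809.8 W


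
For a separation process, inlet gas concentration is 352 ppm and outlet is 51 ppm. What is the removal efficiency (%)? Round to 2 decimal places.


Efficiency = (G_in - G_out) / G_in * 100%
Efficiency = (352 - 51) / 352 * 100
Efficiency = 301 / 352 * 100
Efficiency = 85.51%


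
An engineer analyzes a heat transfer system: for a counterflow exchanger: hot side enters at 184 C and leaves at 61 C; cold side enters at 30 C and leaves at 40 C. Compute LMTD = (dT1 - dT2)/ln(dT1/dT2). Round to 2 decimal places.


dT1 = Th_in - Tc_out = 184 - 40 = 144
dT2 = Th_out - Tc_in = 61 - 30 = 31
LMTD = (dT1 - dT2) / ln(dT1/dT2)
LMTD = (144 - 31) / ln(144/31)
LMTD = 73.58 K


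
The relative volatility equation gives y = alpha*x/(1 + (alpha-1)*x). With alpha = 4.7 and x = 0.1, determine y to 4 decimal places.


y = alpha*x / (1 + (alpha-1)*x)
y = 4.7*0.1 / (1 + (4.7-1)*0.1)
y = 0.47 / (1 + 0.37)
y = 0.47 / 1.37
y = 0.3431


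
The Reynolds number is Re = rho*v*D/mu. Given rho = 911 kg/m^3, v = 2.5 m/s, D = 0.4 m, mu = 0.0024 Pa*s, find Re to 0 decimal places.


Re = rho * v * D / mu
Re = 911 * 2.5 * 0.4 / 0.0024
Re = 911.0 / 0.0024
Re = 379583


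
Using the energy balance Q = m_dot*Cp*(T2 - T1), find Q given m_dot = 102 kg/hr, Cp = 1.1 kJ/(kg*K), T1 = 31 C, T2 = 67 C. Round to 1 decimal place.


Q = m_dot * Cp * (T2 - T1)
Q = 102 * 1.1 * (67 - 31)
Q = 102 * 1.1 * 36
Q = 4039.2 kJ/hr


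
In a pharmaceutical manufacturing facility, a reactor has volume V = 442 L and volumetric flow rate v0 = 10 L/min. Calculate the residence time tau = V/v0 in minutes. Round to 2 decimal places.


tau = V / v0
tau = 442 / 10
tau = 44.20 min


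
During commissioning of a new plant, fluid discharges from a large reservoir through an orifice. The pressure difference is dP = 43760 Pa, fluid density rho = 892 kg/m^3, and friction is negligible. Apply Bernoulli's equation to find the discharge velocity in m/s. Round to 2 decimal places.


v = sqrt(2*dP/rho)
v = sqrt(2*43760/892)
v = sqrt(98.116592)
v = 9.91 m/s


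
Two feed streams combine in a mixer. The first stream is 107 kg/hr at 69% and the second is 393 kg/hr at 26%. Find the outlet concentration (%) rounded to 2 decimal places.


Mass balance on solute: F1*x1 + F2*x2 = F3*x3
F3 = F1 + F2 = 107 + 393 = 500 kg/hr
x3 = (F1*x1 + F2*x2)/F3
x3 = (107*0.69 + 393*0.26) / 500
x3 = 35.20%


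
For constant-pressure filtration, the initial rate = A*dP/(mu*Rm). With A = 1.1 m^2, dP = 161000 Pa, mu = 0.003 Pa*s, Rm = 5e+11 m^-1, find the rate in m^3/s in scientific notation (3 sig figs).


rate = A * dP / (mu * Rm)
rate = 1.1 * 161000 / (0.003 * 5e+11)
rate = 177100.0 / 1.500e+09
rate = 1.18e-04 m^3/s


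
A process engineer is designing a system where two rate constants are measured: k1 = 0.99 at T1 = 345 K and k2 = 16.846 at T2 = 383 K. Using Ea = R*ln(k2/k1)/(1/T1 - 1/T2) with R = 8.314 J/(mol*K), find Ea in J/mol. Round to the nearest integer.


Ea = R * ln(k2/k1) / (1/T1 - 1/T2)
ln(k2/k1) = ln(16.846/0.99) = 2.8341636
1/T1 - 1/T2 = 1/345 - 1/383 = 0.000287584667
Ea = 8.314 * 2.8341636 / 0.000287584667
Ea = 81935 J/mol


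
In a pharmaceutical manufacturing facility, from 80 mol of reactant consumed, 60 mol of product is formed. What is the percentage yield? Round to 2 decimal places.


Yield = (moles product / moles consumed) * 100%
Yield = (60 / 80) * 100
Yield = 0.75 * 100
Yield = 75.00%


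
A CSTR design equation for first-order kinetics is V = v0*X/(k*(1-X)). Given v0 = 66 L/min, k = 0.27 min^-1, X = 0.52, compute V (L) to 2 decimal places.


V = v0 * X / (k * (1 - X))
V = 66 * 0.52 / (0.27 * (1 - 0.52))
V = 34.32 / (0.27 * 0.48)
V = 34.32 / 0.1296
V = 264.81 L
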